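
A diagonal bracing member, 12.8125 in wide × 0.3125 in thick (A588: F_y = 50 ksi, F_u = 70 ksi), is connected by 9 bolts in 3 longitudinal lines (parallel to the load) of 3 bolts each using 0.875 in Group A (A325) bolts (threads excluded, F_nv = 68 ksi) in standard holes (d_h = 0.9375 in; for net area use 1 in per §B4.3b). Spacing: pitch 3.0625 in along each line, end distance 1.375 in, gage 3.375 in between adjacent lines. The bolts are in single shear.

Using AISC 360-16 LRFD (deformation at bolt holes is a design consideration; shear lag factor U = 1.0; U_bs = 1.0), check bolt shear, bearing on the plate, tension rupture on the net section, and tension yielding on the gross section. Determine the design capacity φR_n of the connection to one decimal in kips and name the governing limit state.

Bolt shear: A_b = π(0.875)²/4 = 0.60132 in². φR_n = 0.75 × 68 × 0.60132 × 9 × 1 = 276.0 kips.
Bearing (0.3125 in plate, F_u = 70 ksi): end bolts L_c = 1.375 − 0.9375/2 = 0.90625, R_n = min(1.2×0.90625×0.3125×70, 2.4×0.875×0.3125×70) = 23.789 kips/bolt; interior L_c = 3.0625 − 0.9375 = 2.125, R_n = 45.938 kips/bolt. φR_n = 0.75 × (3×23.789 + 6×45.938) = 260.2 kips.
Tension rupture (net): A_n = (12.8125 − 3×1)×0.3125 = 3.0664 in² (U = 1.0, A_e = A_n). φR_n = 0.75 × 70 × 3.0664 = 161.0 kips.
Tension yield (gross): A_g = 12.8125×0.3125 = 4.0039 in². φR_n = 0.90 × 50 × 4.0039 = 180.2 kips.
Governing: min(276.0, 260.2, 161.0, 180.2) = 161.0 kips → net-section rupture.

161.0 kips (net-section rupture governs)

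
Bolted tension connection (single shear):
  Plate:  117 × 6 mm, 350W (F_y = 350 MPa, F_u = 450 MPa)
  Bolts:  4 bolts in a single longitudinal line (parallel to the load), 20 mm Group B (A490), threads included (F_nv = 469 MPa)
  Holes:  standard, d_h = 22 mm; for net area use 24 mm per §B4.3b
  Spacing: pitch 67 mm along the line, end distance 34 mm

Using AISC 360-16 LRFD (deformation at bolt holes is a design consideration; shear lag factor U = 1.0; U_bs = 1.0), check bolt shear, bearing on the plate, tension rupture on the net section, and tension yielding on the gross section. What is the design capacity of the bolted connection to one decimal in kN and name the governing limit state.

188.3 kN (net-section rupture governs)

Bolt shear: A_b = π(20)²/4 = 314.16 mm². φR_n = 0.75 × 469 × 314.16 × 4 × 1 = 442.0 kN.
Bearing (6 mm plate, F_u = 450 MPa): end bolts L_c = 34 − 22/2 = 23, R_n = min(1.2×23×6×450, 2.4×20×6×450) = 74.52 kN/bolt; interior L_c = 67 − 22 = 45, R_n = 129.6 kN/bolt. φR_n = 0.75 × (1×74.52 + 3×129.6) = 347.5 kN.
Tension rupture (net): A_n = (117 − 1×24)×6 = 558 mm² (U = 1.0, A_e = A_n). φR_n = 0.75 × 450 × 558 = 188.3 kN.
Tension yield (gross): A_g = 117×6 = 702 mm². φR_n = 0.90 × 350 × 702 = 221.1 kN.
Governing: min(442.0, 347.5, 188.3, 221.1) = 188.3 kN → net-section rupture.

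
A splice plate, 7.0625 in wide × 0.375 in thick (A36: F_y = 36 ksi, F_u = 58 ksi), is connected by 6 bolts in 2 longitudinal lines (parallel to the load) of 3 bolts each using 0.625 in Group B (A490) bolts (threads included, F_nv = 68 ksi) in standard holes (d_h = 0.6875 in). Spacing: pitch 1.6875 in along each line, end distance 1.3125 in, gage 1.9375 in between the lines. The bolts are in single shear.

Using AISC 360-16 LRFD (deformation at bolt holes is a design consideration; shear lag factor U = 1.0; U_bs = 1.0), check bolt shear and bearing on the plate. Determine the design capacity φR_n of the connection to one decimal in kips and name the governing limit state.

Bolt shear: A_b = π(0.625)²/4 = 0.3068 in². φR_n = 0.75 × 68 × 0.3068 × 6 × 1 = 93.9 kips.
Bearing (0.375 in plate, F_u = 58 ksi): end bolts L_c = 1.3125 − 0.6875/2 = 0.96875, R_n = min(1.2×0.96875×0.375×58, 2.4×0.625×0.375×58) = 25.284 kips/bolt; interior L_c = 1.6875 − 0.6875 = 1, R_n = 26.1 kips/bolt. φR_n = 0.75 × (2×25.284 + 4×26.1) = 116.2 kips.
Governing: min(93.9, 116.2) = 93.9 kips → bolt shear.

93.9 kips (bolt shear governs)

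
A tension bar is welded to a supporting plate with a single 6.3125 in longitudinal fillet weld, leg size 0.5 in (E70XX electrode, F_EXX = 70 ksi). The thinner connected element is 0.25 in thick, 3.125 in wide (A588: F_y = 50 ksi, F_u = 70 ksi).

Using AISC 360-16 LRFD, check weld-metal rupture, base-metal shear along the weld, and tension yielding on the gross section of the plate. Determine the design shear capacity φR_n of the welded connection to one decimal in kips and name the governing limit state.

Weld metal: throat = 0.707×0.5 = 0.3535 in, L = 6.3125 in. φR_n = 0.75 × 0.6 × 70 × 0.3535 × 6.3125 = 70.3 kips.
Base metal shear (0.25 in plate): yield φR_n = 1.0×0.6×50×0.25×6.3125 = 47.3 kips; rupture φR_n = 0.75×0.6×70×0.25×6.3125 = 49.7 kips; take 47.3 kips (yield).
Tension yield (gross): A_g = 3.125×0.25 = 0.78125 in². φR_n = 0.90 × 50 × 0.78125 = 35.2 kips.
Governing: min(70.3, 47.3, 35.2) = 35.2 kips → gross-section yield.

35.2 kips (gross-section yield governs)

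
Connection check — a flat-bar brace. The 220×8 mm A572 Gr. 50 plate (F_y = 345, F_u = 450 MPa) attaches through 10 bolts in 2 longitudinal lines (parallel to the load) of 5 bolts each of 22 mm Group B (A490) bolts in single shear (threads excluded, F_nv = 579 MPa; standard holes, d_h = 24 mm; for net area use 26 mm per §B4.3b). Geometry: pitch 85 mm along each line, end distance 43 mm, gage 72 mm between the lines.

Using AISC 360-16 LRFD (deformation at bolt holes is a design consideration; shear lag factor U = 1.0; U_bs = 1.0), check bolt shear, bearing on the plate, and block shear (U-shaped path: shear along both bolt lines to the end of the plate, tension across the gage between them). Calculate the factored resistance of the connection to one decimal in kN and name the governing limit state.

986.0 kN (block shear governs)

Bolt shear: A_b = π(22)²/4 = 380.13 mm². φR_n = 0.75 × 579 × 380.13 × 10 × 1 = 1650.7 kN.
Bearing (8 mm plate, F_u = 450 MPa): end bolts L_c = 43 − 24/2 = 31, R_n = min(1.2×31×8×450, 2.4×22×8×450) = 133.92 kN/bolt; interior L_c = 85 − 24 = 61, R_n = 190.08 kN/bolt. φR_n = 0.75 × (2×133.92 + 8×190.08) = 1341.4 kN.
Block shear: shear path 2×[43+4×85] = 2×383 mm, A_gv = 6128, A_nv = 2×(383 − 4.5×26)×8 = 4256 mm²; tension across gage: (72 − 1×26)×8 = 368 mm². R_n = min(0.6×450×4256, 0.6×345×6128) + 1.0×450×368 = min(1149.1, 1268.5) + 165.6 = 1314.7 kN. φR_n = 0.75 × 1314.7 = 986.0 kN.
Governing: min(1650.7, 1341.4, 986.0) = 986.0 kN → block shear.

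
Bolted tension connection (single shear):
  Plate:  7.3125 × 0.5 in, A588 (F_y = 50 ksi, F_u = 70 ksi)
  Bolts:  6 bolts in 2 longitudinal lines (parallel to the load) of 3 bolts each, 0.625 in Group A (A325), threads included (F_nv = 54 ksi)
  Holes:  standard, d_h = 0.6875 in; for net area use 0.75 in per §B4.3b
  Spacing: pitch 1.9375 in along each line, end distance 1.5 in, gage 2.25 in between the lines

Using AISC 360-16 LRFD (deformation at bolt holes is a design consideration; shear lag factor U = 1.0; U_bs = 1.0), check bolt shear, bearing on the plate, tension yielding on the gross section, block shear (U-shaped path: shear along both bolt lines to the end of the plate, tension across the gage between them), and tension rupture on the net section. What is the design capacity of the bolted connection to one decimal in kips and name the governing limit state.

Bolt shear: A_b = π(0.625)²/4 = 0.3068 in². φR_n = 0.75 × 54 × 0.3068 × 6 × 1 = 74.6 kips.
Bearing (0.5 in plate, F_u = 70 ksi): end bolts L_c = 1.5 − 0.6875/2 = 1.15625, R_n = min(1.2×1.15625×0.5×70, 2.4×0.625×0.5×70) = 48.563 kips/bolt; interior L_c = 1.9375 − 0.6875 = 1.25, R_n = 52.5 kips/bolt. φR_n = 0.75 × (2×48.563 + 4×52.5) = 230.3 kips.
Tension yield (gross): A_g = 7.3125×0.5 = 3.6563 in². φR_n = 0.90 × 50 × 3.6563 = 164.5 kips.
Block shear: shear path 2×[1.5+2×1.9375] = 2×5.375 in, A_gv = 5.375, A_nv = 2×(5.375 − 2.5×0.75)×0.5 = 3.5 in²; tension across gage: (2.25 − 1×0.75)×0.5 = 0.75 in². R_n = min(0.6×70×3.5, 0.6×50×5.375) + 1.0×70×0.75 = min(147, 161.25) + 52.5 = 199.5 kips. φR_n = 0.75 × 199.5 = 149.6 kips.
Tension rupture (net): A_n = (7.3125 − 2×0.75)×0.5 = 2.9063 in² (U = 1.0, A_e = A_n). φR_n = 0.75 × 70 × 2.9063 = 152.6 kips.
Governing: min(74.6, 230.3, 164.5, 149.6, 152.6) = 74.6 kips → bolt shear.

74.6 kips (bolt shear governs)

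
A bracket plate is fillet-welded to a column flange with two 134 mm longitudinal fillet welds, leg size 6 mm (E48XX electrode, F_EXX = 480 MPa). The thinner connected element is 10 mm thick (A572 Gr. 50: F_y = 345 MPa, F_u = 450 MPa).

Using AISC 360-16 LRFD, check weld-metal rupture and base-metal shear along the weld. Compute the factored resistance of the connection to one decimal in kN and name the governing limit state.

Weld metal: throat = 0.707×6 = 4.242 mm, L = 2×134 = 268 mm. φR_n = 0.75 × 0.6 × 480 × 4.242 × 268 = 245.6 kN.
Base metal shear (10 mm plate): yield φR_n = 1.0×0.6×345×10×268 = 554.8 kN; rupture φR_n = 0.75×0.6×450×10×268 = 542.7 kN; take 542.7 kN (rupture).
Governing: min(245.6, 542.7) = 245.6 kN → weld metal.

245.6 kN (weld metal governs)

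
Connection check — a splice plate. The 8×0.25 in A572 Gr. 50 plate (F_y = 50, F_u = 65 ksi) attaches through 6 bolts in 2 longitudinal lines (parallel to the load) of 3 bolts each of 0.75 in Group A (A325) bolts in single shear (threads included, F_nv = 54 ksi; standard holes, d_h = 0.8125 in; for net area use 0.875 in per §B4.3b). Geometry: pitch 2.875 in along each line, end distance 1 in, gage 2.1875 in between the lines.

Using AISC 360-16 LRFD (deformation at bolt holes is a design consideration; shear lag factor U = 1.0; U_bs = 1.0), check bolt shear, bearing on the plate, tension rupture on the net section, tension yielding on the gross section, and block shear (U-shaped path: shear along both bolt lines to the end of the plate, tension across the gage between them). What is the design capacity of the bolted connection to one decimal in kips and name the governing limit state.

76.2 kips (net-section rupture governs)

Bolt shear: A_b = π(0.75)²/4 = 0.44179 in². φR_n = 0.75 × 54 × 0.44179 × 6 × 1 = 107.4 kips.
Bearing (0.25 in plate, F_u = 65 ksi): end bolts L_c = 1 − 0.8125/2 = 0.59375, R_n = min(1.2×0.59375×0.25×65, 2.4×0.75×0.25×65) = 11.578 kips/bolt; interior L_c = 2.875 − 0.8125 = 2.0625, R_n = 29.25 kips/bolt. φR_n = 0.75 × (2×11.578 + 4×29.25) = 105.1 kips.
Tension rupture (net): A_n = (8 − 2×0.875)×0.25 = 1.5625 in² (U = 1.0, A_e = A_n). φR_n = 0.75 × 65 × 1.5625 = 76.2 kips.
Tension yield (gross): A_g = 8×0.25 = 2 in². φR_n = 0.90 × 50 × 2 = 90.0 kips.
Block shear: shear path 2×[1+2×2.875] = 2×6.75 in, A_gv = 3.375, A_nv = 2×(6.75 − 2.5×0.875)×0.25 = 2.2813 in²; tension across gage: (2.1875 − 1×0.875)×0.25 = 0.32813 in². R_n = min(0.6×65×2.2813, 0.6×50×3.375) + 1.0×65×0.32813 = min(88.971, 101.25) + 21.328 = 110.3 kips. φR_n = 0.75 × 110.3 = 82.7 kips.
Governing: min(107.4, 105.1, 76.2, 90.0, 82.7) = 76.2 kips → net-section rupture.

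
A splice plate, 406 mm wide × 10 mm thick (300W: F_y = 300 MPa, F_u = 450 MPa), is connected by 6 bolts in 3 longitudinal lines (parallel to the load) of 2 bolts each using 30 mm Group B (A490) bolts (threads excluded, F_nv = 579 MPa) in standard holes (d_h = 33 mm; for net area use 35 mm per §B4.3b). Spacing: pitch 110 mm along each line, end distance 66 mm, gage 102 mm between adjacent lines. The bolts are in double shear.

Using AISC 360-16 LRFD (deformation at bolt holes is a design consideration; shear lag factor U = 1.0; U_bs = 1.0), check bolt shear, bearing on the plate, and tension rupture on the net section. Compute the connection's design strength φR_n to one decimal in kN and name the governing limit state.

Bolt shear: A_b = π(30)²/4 = 706.86 mm². φR_n = 0.75 × 579 × 706.86 × 6 × 2 = 3683.4 kN.
Bearing (10 mm plate, F_u = 450 MPa): end bolts L_c = 66 − 33/2 = 49.5, R_n = min(1.2×49.5×10×450, 2.4×30×10×450) = 267.3 kN/bolt; interior L_c = 110 − 33 = 77, R_n = 324 kN/bolt. φR_n = 0.75 × (3×267.3 + 3×324) = 1330.4 kN.
Tension rupture (net): A_n = (406 − 3×35)×10 = 3010 mm² (U = 1.0, A_e = A_n). φR_n = 0.75 × 450 × 3010 = 1015.9 kN.
Governing: min(3683.4, 1330.4, 1015.9) = 1015.9 kN → net-section rupture.

1015.9 kN (net-section rupture governs)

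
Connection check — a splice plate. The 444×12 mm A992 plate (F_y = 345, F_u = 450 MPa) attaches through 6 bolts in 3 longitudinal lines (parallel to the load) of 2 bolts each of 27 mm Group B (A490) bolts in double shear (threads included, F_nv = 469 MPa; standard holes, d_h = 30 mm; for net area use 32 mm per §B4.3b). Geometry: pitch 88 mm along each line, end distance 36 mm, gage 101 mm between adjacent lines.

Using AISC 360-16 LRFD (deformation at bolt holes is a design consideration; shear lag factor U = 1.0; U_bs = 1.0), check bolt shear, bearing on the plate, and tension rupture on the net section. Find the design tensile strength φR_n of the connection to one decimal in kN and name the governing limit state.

Bolt shear: A_b = π(27)²/4 = 572.56 mm². φR_n = 0.75 × 469 × 572.56 × 6 × 2 = 2416.8 kN.
Bearing (12 mm plate, F_u = 450 MPa): end bolts L_c = 36 − 30/2 = 21, R_n = min(1.2×21×12×450, 2.4×27×12×450) = 136.08 kN/bolt; interior L_c = 88 − 30 = 58, R_n = 349.92 kN/bolt. φR_n = 0.75 × (3×136.08 + 3×349.92) = 1093.5 kN.
Tension rupture (net): A_n = (444 − 3×32)×12 = 4176 mm² (U = 1.0, A_e = A_n). φR_n = 0.75 × 450 × 4176 = 1409.4 kN.
Governing: min(2416.8, 1093.5, 1409.4) = 1093.5 kN → bearing.

1093.5 kN (bearing governs)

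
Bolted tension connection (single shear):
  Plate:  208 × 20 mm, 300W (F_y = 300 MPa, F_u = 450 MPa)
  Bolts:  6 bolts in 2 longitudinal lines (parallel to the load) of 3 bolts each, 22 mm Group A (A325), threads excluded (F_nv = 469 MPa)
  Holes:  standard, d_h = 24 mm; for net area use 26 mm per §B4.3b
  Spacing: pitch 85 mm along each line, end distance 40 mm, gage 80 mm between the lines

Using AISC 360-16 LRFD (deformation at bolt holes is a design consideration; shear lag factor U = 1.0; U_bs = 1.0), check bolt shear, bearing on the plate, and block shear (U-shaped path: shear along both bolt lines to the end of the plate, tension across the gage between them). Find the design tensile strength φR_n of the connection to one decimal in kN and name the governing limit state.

Bolt shear: A_b = π(22)²/4 = 380.13 mm². φR_n = 0.75 × 469 × 380.13 × 6 × 1 = 802.3 kN.
Bearing (20 mm plate, F_u = 450 MPa): end bolts L_c = 40 − 24/2 = 28, R_n = min(1.2×28×20×450, 2.4×22×20×450) = 302.4 kN/bolt; interior L_c = 85 − 24 = 61, R_n = 475.2 kN/bolt. φR_n = 0.75 × (2×302.4 + 4×475.2) = 1879.2 kN.
Block shear: shear path 2×[40+2×85] = 2×210 mm, A_gv = 8400, A_nv = 2×(210 − 2.5×26)×20 = 5800 mm²; tension across gage: (80 − 1×26)×20 = 1080 mm². R_n = min(0.6×450×5800, 0.6×300×8400) + 1.0×450×1080 = min(1566, 1512) + 486 = 1998 kN. φR_n = 0.75 × 1998 = 1498.5 kN.
Governing: min(802.3, 1879.2, 1498.5) = 802.3 kN → bolt shear.

802.3 kN (bolt shear governs)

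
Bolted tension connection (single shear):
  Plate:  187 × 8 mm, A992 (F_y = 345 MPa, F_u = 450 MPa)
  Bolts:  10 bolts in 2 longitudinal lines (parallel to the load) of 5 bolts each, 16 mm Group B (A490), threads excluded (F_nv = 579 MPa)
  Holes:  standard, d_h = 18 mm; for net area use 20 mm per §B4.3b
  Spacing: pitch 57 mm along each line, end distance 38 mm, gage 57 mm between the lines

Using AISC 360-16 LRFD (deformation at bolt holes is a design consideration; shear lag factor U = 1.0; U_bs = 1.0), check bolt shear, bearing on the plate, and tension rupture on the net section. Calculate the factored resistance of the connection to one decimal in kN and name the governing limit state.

396.9 kN (net-section rupture governs)

Bolt shear: A_b = π(16)²/4 = 201.06 mm². φR_n = 0.75 × 579 × 201.06 × 10 × 1 = 873.1 kN.
Bearing (8 mm plate, F_u = 450 MPa): end bolts L_c = 38 − 18/2 = 29, R_n = min(1.2×29×8×450, 2.4×16×8×450) = 125.28 kN/bolt; interior L_c = 57 − 18 = 39, R_n = 138.24 kN/bolt. φR_n = 0.75 × (2×125.28 + 8×138.24) = 1017.4 kN.
Tension rupture (net): A_n = (187 − 2×20)×8 = 1176 mm² (U = 1.0, A_e = A_n). φR_n = 0.75 × 450 × 1176 = 396.9 kN.
Governing: min(873.1, 1017.4, 396.9) = 396.9 kN → net-section rupture.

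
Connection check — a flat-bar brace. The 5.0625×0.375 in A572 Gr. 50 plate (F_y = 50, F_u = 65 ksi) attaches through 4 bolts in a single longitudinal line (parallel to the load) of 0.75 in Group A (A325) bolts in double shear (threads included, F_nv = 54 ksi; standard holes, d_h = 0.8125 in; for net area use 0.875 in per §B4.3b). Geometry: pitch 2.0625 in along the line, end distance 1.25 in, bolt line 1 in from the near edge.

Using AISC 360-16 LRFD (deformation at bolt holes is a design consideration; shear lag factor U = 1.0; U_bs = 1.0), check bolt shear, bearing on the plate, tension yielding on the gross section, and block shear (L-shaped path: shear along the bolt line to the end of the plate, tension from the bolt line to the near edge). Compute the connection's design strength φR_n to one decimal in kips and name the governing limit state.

58.3 kips (block shear governs)

Bolt shear: A_b = π(0.75)²/4 = 0.44179 in². φR_n = 0.75 × 54 × 0.44179 × 4 × 2 = 143.1 kips.
Bearing (0.375 in plate, F_u = 65 ksi): end bolts L_c = 1.25 − 0.8125/2 = 0.84375, R_n = min(1.2×0.84375×0.375×65, 2.4×0.75×0.375×65) = 24.68 kips/bolt; interior L_c = 2.0625 − 0.8125 = 1.25, R_n = 36.563 kips/bolt. φR_n = 0.75 × (1×24.68 + 3×36.563) = 100.8 kips.
Tension yield (gross): A_g = 5.0625×0.375 = 1.8984 in². φR_n = 0.90 × 50 × 1.8984 = 85.4 kips.
Block shear: shear path 1×[1.25+3×2.0625] = 1×7.4375 in, A_gv = 2.7891, A_nv = 1×(7.4375 − 3.5×0.875)×0.375 = 1.6406 in²; tension to near edge: (1 − 0.5×0.875)×0.375 = 0.21094 in². R_n = min(0.6×65×1.6406, 0.6×50×2.7891) + 1.0×65×0.21094 = min(63.983, 83.673) + 13.711 = 77.694 kips. φR_n = 0.75 × 77.694 = 58.3 kips.
Governing: min(143.1, 100.8, 85.4, 58.3) = 58.3 kips → block shear.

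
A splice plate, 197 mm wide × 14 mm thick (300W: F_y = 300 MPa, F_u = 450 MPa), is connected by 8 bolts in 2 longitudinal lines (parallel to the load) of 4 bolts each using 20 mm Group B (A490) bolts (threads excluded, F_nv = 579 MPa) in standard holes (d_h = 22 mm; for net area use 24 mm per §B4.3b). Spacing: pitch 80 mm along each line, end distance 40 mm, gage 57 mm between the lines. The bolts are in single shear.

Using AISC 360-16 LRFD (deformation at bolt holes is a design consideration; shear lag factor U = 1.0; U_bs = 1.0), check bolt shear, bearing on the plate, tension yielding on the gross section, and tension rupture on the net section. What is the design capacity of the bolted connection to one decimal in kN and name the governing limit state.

704.0 kN (net-section rupture governs)

Bolt shear: A_b = π(20)²/4 = 314.16 mm². φR_n = 0.75 × 579 × 314.16 × 8 × 1 = 1091.4 kN.
Bearing (14 mm plate, F_u = 450 MPa): end bolts L_c = 40 − 22/2 = 29, R_n = min(1.2×29×14×450, 2.4×20×14×450) = 219.24 kN/bolt; interior L_c = 80 − 22 = 58, R_n = 302.4 kN/bolt. φR_n = 0.75 × (2×219.24 + 6×302.4) = 1689.7 kN.
Tension yield (gross): A_g = 197×14 = 2758 mm². φR_n = 0.90 × 300 × 2758 = 744.7 kN.
Tension rupture (net): A_n = (197 − 2×24)×14 = 2086 mm² (U = 1.0, A_e = A_n). φR_n = 0.75 × 450 × 2086 = 704.0 kN.
Governing: min(1091.4, 1689.7, 744.7, 704.0) = 704.0 kN → net-section rupture.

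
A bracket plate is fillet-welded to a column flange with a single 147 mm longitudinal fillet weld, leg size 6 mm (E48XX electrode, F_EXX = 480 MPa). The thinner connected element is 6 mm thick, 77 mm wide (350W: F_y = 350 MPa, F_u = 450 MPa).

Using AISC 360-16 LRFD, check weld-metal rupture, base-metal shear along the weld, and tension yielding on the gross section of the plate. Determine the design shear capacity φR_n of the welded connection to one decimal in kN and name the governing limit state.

134.7 kN (weld metal governs)

Weld metal: throat = 0.707×6 = 4.242 mm, L = 147 mm. φR_n = 0.75 × 0.6 × 480 × 4.242 × 147 = 134.7 kN.
Base metal shear (6 mm plate): yield φR_n = 1.0×0.6×350×6×147 = 185.2 kN; rupture φR_n = 0.75×0.6×450×6×147 = 178.6 kN; take 178.6 kN (rupture).
Tension yield (gross): A_g = 77×6 = 462 mm². φR_n = 0.90 × 350 × 462 = 145.5 kN.
Governing: min(134.7, 178.6, 145.5) = 134.7 kN → weld metal.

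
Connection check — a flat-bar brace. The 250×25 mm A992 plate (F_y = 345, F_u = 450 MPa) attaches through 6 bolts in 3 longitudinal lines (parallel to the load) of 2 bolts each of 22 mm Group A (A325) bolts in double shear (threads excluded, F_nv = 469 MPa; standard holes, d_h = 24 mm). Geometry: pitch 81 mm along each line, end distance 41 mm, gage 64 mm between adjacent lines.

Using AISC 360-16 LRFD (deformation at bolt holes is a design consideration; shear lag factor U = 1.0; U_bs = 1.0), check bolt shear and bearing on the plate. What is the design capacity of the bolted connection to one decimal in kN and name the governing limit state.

1604.5 kN (bolt shear governs)

Bolt shear: A_b = π(22)²/4 = 380.13 mm². φR_n = 0.75 × 469 × 380.13 × 6 × 2 = 1604.5 kN.
Bearing (25 mm plate, F_u = 450 MPa): end bolts L_c = 41 − 24/2 = 29, R_n = min(1.2×29×25×450, 2.4×22×25×450) = 391.5 kN/bolt; interior L_c = 81 − 24 = 57, R_n = 594 kN/bolt. φR_n = 0.75 × (3×391.5 + 3×594) = 2217.4 kN.
Governing: min(1604.5, 2217.4) = 1604.5 kN → bolt shear.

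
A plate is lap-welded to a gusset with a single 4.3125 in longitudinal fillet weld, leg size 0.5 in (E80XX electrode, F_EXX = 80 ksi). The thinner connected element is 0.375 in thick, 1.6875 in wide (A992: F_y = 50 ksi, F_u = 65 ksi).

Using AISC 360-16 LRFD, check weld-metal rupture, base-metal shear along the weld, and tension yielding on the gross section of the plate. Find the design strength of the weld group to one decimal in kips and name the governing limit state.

Weld metal: throat = 0.707×0.5 = 0.3535 in, L = 4.3125 in. φR_n = 0.75 × 0.6 × 80 × 0.3535 × 4.3125 = 54.9 kips.
Base metal shear (0.375 in plate): yield φR_n = 1.0×0.6×50×0.375×4.3125 = 48.5 kips; rupture φR_n = 0.75×0.6×65×0.375×4.3125 = 47.3 kips; take 47.3 kips (rupture).
Tension yield (gross): A_g = 1.6875×0.375 = 0.63281 in². φR_n = 0.90 × 50 × 0.63281 = 28.5 kips.
Governing: min(54.9, 47.3, 28.5) = 28.5 kips → gross-section yield.

28.5 kips (gross-section yield governs)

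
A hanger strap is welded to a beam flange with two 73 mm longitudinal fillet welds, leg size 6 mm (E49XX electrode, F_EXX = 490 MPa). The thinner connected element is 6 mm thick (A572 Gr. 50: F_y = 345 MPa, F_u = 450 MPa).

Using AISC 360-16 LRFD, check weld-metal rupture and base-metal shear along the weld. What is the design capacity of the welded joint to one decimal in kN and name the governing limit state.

Weld metal: throat = 0.707×6 = 4.242 mm, L = 2×73 = 146 mm. φR_n = 0.75 × 0.6 × 490 × 4.242 × 146 = 136.6 kN.
Base metal shear (6 mm plate): yield φR_n = 1.0×0.6×345×6×146 = 181.3 kN; rupture φR_n = 0.75×0.6×450×6×146 = 177.4 kN; take 177.4 kN (rupture).
Governing: min(136.6, 177.4) = 136.6 kN → weld metal.

136.6 kN (weld metal governs)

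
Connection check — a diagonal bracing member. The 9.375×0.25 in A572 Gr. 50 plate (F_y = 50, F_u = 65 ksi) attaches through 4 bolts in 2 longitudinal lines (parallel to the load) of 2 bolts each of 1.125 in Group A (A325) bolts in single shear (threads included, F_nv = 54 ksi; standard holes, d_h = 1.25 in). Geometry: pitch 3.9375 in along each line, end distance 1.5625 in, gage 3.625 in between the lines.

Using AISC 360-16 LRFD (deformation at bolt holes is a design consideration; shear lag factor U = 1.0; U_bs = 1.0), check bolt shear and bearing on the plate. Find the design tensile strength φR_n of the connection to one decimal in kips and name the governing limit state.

93.2 kips (bearing governs)

Bolt shear: A_b = π(1.125)²/4 = 0.99402 in². φR_n = 0.75 × 54 × 0.99402 × 4 × 1 = 161.0 kips.
Bearing (0.25 in plate, F_u = 65 ksi): end bolts L_c = 1.5625 − 1.25/2 = 0.9375, R_n = min(1.2×0.9375×0.25×65, 2.4×1.125×0.25×65) = 18.281 kips/bolt; interior L_c = 3.9375 − 1.25 = 2.6875, R_n = 43.875 kips/bolt. φR_n = 0.75 × (2×18.281 + 2×43.875) = 93.2 kips.
Governing: min(161.0, 93.2) = 93.2 kips → bearing.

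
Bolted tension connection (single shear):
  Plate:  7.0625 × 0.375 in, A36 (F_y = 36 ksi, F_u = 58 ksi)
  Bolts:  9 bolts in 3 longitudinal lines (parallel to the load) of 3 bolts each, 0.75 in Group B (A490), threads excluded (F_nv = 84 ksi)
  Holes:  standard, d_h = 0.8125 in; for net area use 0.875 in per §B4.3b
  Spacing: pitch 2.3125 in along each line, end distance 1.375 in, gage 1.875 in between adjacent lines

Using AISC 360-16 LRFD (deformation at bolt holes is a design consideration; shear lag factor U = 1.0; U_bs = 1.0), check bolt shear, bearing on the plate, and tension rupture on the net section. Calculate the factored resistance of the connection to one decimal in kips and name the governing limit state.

Bolt shear: A_b = π(0.75)²/4 = 0.44179 in². φR_n = 0.75 × 84 × 0.44179 × 9 × 1 = 250.5 kips.
Bearing (0.375 in plate, F_u = 58 ksi): end bolts L_c = 1.375 − 0.8125/2 = 0.96875, R_n = min(1.2×0.96875×0.375×58, 2.4×0.75×0.375×58) = 25.284 kips/bolt; interior L_c = 2.3125 − 0.8125 = 1.5, R_n = 39.15 kips/bolt. φR_n = 0.75 × (3×25.284 + 6×39.15) = 233.1 kips.
Tension rupture (net): A_n = (7.0625 − 3×0.875)×0.375 = 1.6641 in² (U = 1.0, A_e = A_n). φR_n = 0.75 × 58 × 1.6641 = 72.4 kips.
Governing: min(250.5, 233.1, 72.4) = 72.4 kips → net-section rupture.

72.4 kips (net-section rupture governs)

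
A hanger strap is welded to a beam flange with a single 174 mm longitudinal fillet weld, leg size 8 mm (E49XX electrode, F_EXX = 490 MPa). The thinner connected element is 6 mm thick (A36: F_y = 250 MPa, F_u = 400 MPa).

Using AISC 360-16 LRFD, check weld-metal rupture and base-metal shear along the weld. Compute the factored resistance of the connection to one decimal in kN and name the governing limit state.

Weld metal: throat = 0.707×8 = 5.656 mm, L = 174 mm. φR_n = 0.75 × 0.6 × 490 × 5.656 × 174 = 217.0 kN.
Base metal shear (6 mm plate): yield φR_n = 1.0×0.6×250×6×174 = 156.6 kN; rupture φR_n = 0.75×0.6×400×6×174 = 187.9 kN; take 156.6 kN (yield).
Governing: min(217.0, 156.6) = 156.6 kN → base-metal shear.

156.6 kN (base-metal shear governs)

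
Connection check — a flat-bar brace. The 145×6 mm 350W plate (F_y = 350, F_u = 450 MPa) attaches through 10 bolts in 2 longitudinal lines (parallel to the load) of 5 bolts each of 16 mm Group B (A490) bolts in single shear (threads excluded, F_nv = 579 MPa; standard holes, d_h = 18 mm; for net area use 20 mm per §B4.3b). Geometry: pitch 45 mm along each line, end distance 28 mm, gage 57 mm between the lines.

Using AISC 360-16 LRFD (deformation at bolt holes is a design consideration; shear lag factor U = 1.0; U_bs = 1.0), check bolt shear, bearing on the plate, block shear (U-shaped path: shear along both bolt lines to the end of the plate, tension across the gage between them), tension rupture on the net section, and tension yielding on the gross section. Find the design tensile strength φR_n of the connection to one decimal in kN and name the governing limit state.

212.6 kN (net-section rupture governs)

Bolt shear: A_b = π(16)²/4 = 201.06 mm². φR_n = 0.75 × 579 × 201.06 × 10 × 1 = 873.1 kN.
Bearing (6 mm plate, F_u = 450 MPa): end bolts L_c = 28 − 18/2 = 19, R_n = min(1.2×19×6×450, 2.4×16×6×450) = 61.56 kN/bolt; interior L_c = 45 − 18 = 27, R_n = 87.48 kN/bolt. φR_n = 0.75 × (2×61.56 + 8×87.48) = 617.2 kN.
Block shear: shear path 2×[28+4×45] = 2×208 mm, A_gv = 2496, A_nv = 2×(208 − 4.5×20)×6 = 1416 mm²; tension across gage: (57 − 1×20)×6 = 222 mm². R_n = min(0.6×450×1416, 0.6×350×2496) + 1.0×450×222 = min(382.32, 524.16) + 99.9 = 482.22 kN. φR_n = 0.75 × 482.22 = 361.7 kN.
Tension rupture (net): A_n = (145 − 2×20)×6 = 630 mm² (U = 1.0, A_e = A_n). φR_n = 0.75 × 450 × 630 = 212.6 kN.
Tension yield (gross): A_g = 145×6 = 870 mm². φR_n = 0.90 × 350 × 870 = 274.1 kN.
Governing: min(873.1, 617.2, 361.7, 212.6, 274.1) = 212.6 kN → net-section rupture.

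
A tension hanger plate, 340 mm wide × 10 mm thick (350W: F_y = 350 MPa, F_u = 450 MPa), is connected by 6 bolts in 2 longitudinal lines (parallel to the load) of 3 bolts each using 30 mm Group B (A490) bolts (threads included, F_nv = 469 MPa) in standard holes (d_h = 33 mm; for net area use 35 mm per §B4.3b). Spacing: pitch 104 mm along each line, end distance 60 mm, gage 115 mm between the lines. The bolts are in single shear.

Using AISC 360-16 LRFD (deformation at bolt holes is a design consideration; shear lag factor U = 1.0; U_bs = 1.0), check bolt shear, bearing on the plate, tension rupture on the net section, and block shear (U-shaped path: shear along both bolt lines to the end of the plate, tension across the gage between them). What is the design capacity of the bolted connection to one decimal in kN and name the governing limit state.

911.3 kN (net-section rupture governs)

Bolt shear: A_b = π(30)²/4 = 706.86 mm². φR_n = 0.75 × 469 × 706.86 × 6 × 1 = 1491.8 kN.
Bearing (10 mm plate, F_u = 450 MPa): end bolts L_c = 60 − 33/2 = 43.5, R_n = min(1.2×43.5×10×450, 2.4×30×10×450) = 234.9 kN/bolt; interior L_c = 104 − 33 = 71, R_n = 324 kN/bolt. φR_n = 0.75 × (2×234.9 + 4×324) = 1324.4 kN.
Tension rupture (net): A_n = (340 − 2×35)×10 = 2700 mm² (U = 1.0, A_e = A_n). φR_n = 0.75 × 450 × 2700 = 911.3 kN.
Block shear: shear path 2×[60+2×104] = 2×268 mm, A_gv = 5360, A_nv = 2×(268 − 2.5×35)×10 = 3610 mm²; tension across gage: (115 − 1×35)×10 = 800 mm². R_n = min(0.6×450×3610, 0.6×350×5360) + 1.0×450×800 = min(974.7, 1125.6) + 360 = 1334.7 kN. φR_n = 0.75 × 1334.7 = 1001.0 kN.
Governing: min(1491.8, 1324.4, 911.3, 1001.0) = 911.3 kN → net-section rupture.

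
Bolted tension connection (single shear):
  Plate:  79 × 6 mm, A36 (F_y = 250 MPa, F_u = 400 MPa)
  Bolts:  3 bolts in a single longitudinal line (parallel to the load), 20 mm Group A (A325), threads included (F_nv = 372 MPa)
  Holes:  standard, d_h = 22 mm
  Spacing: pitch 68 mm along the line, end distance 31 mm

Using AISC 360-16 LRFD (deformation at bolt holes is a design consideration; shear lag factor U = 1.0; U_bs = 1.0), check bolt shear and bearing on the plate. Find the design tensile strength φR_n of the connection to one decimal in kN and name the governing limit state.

216.0 kN (bearing governs)

Bolt shear: A_b = π(20)²/4 = 314.16 mm². φR_n = 0.75 × 372 × 314.16 × 3 × 1 = 263.0 kN.
Bearing (6 mm plate, F_u = 400 MPa): end bolts L_c = 31 − 22/2 = 20, R_n = min(1.2×20×6×400, 2.4×20×6×400) = 57.6 kN/bolt; interior L_c = 68 − 22 = 46, R_n = 115.2 kN/bolt. φR_n = 0.75 × (1×57.6 + 2×115.2) = 216.0 kN.
Governing: min(263.0, 216.0) = 216.0 kN → bearing.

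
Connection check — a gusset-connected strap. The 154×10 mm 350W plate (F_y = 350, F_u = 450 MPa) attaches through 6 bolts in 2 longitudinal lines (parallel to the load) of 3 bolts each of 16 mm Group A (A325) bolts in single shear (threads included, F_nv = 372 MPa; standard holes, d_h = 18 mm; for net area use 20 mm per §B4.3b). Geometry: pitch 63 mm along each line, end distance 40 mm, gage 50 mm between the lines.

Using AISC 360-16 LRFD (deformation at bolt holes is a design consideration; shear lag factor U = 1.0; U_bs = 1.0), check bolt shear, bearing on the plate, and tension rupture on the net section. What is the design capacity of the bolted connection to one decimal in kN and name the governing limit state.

336.6 kN (bolt shear governs)

Bolt shear: A_b = π(16)²/4 = 201.06 mm². φR_n = 0.75 × 372 × 201.06 × 6 × 1 = 336.6 kN.
Bearing (10 mm plate, F_u = 450 MPa): end bolts L_c = 40 − 18/2 = 31, R_n = min(1.2×31×10×450, 2.4×16×10×450) = 167.4 kN/bolt; interior L_c = 63 − 18 = 45, R_n = 172.8 kN/bolt. φR_n = 0.75 × (2×167.4 + 4×172.8) = 769.5 kN.
Tension rupture (net): A_n = (154 − 2×20)×10 = 1140 mm² (U = 1.0, A_e = A_n). φR_n = 0.75 × 450 × 1140 = 384.8 kN.
Governing: min(336.6, 769.5, 384.8) = 336.6 kN → bolt shear.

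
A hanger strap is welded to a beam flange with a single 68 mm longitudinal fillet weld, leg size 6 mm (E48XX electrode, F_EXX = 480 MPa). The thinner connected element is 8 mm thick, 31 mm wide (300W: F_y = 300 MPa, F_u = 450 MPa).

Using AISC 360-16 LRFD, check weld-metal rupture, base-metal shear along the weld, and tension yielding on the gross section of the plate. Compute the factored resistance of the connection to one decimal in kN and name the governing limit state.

62.3 kN (weld metal governs)

Weld metal: throat = 0.707×6 = 4.242 mm, L = 68 mm. φR_n = 0.75 × 0.6 × 480 × 4.242 × 68 = 62.3 kN.
Base metal shear (8 mm plate): yield φR_n = 1.0×0.6×300×8×68 = 97.9 kN; rupture φR_n = 0.75×0.6×450×8×68 = 110.2 kN; take 97.9 kN (yield).
Tension yield (gross): A_g = 31×8 = 248 mm². φR_n = 0.90 × 300 × 248 = 67.0 kN.
Governing: min(62.3, 97.9, 67.0) = 62.3 kN → weld metal.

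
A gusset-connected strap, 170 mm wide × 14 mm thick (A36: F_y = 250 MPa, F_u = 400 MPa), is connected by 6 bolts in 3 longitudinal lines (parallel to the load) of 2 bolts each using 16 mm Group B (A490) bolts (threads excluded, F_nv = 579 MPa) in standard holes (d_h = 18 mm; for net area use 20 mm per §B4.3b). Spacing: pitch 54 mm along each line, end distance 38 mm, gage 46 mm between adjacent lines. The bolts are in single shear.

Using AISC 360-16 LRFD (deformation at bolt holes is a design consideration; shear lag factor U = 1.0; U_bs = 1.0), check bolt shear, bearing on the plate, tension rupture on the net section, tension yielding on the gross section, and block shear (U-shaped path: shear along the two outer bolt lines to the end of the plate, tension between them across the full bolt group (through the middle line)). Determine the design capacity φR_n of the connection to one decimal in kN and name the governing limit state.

Bolt shear: A_b = π(16)²/4 = 201.06 mm². φR_n = 0.75 × 579 × 201.06 × 6 × 1 = 523.9 kN.
Bearing (14 mm plate, F_u = 400 MPa): end bolts L_c = 38 − 18/2 = 29, R_n = min(1.2×29×14×400, 2.4×16×14×400) = 194.88 kN/bolt; interior L_c = 54 − 18 = 36, R_n = 215.04 kN/bolt. φR_n = 0.75 × (3×194.88 + 3×215.04) = 922.3 kN.
Tension rupture (net): A_n = (170 − 3×20)×14 = 1540 mm² (U = 1.0, A_e = A_n). φR_n = 0.75 × 400 × 1540 = 462.0 kN.
Tension yield (gross): A_g = 170×14 = 2380 mm². φR_n = 0.90 × 250 × 2380 = 535.5 kN.
Block shear: shear path 2×[38+1×54] = 2×92 mm, A_gv = 2576, A_nv = 2×(92 − 1.5×20)×14 = 1736 mm²; tension across gage: (92 − 2×20)×14 = 728 mm². R_n = min(0.6×400×1736, 0.6×250×2576) + 1.0×400×728 = min(416.64, 386.4) + 291.2 = 677.6 kN. φR_n = 0.75 × 677.6 = 508.2 kN.
Governing: min(523.9, 922.3, 462.0, 535.5, 508.2) = 462.0 kN → net-section rupture.

462.0 kN (net-section rupture governs)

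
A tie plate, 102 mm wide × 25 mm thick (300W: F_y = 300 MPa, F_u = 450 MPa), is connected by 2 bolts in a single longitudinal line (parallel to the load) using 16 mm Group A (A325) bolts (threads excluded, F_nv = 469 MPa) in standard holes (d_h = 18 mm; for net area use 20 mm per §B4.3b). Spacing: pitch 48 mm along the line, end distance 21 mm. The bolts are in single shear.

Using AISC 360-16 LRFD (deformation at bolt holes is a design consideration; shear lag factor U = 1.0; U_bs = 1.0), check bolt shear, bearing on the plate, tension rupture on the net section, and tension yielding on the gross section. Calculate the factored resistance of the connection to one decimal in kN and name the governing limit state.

141.4 kN (bolt shear governs)

Bolt shear: A_b = π(16)²/4 = 201.06 mm². φR_n = 0.75 × 469 × 201.06 × 2 × 1 = 141.4 kN.
Bearing (25 mm plate, F_u = 450 MPa): end bolts L_c = 21 − 18/2 = 12, R_n = min(1.2×12×25×450, 2.4×16×25×450) = 162 kN/bolt; interior L_c = 48 − 18 = 30, R_n = 405 kN/bolt. φR_n = 0.75 × (1×162 + 1×405) = 425.3 kN.
Tension rupture (net): A_n = (102 − 1×20)×25 = 2050 mm² (U = 1.0, A_e = A_n). φR_n = 0.75 × 450 × 2050 = 691.9 kN.
Tension yield (gross): A_g = 102×25 = 2550 mm². φR_n = 0.90 × 300 × 2550 = 688.5 kN.
Governing: min(141.4, 425.3, 691.9, 688.5) = 141.4 kN → bolt shear.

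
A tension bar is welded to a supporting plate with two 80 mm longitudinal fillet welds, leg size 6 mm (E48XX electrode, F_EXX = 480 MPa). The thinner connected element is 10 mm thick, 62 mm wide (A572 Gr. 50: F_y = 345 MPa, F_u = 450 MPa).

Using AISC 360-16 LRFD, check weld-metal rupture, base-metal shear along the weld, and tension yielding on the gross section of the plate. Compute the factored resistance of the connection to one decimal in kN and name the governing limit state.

Weld metal: throat = 0.707×6 = 4.242 mm, L = 2×80 = 160 mm. φR_n = 0.75 × 0.6 × 480 × 4.242 × 160 = 146.6 kN.
Base metal shear (10 mm plate): yield φR_n = 1.0×0.6×345×10×160 = 331.2 kN; rupture φR_n = 0.75×0.6×450×10×160 = 324.0 kN; take 324.0 kN (rupture).
Tension yield (gross): A_g = 62×10 = 620 mm². φR_n = 0.90 × 345 × 620 = 192.5 kN.
Governing: min(146.6, 324.0, 192.5) = 146.6 kN → weld metal.

146.6 kN (weld metal governs)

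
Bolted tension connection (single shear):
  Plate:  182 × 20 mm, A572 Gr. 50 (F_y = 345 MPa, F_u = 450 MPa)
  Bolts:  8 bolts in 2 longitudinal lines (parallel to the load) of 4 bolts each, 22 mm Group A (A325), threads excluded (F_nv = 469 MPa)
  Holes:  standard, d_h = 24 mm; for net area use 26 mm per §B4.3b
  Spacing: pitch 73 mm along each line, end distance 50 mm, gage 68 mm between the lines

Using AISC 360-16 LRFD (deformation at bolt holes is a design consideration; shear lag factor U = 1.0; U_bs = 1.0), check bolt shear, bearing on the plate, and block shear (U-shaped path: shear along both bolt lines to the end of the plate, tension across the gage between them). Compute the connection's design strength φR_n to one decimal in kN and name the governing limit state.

1069.7 kN (bolt shear governs)

Bolt shear: A_b = π(22)²/4 = 380.13 mm². φR_n = 0.75 × 469 × 380.13 × 8 × 1 = 1069.7 kN.
Bearing (20 mm plate, F_u = 450 MPa): end bolts L_c = 50 − 24/2 = 38, R_n = min(1.2×38×20×450, 2.4×22×20×450) = 410.4 kN/bolt; interior L_c = 73 − 24 = 49, R_n = 475.2 kN/bolt. φR_n = 0.75 × (2×410.4 + 6×475.2) = 2754.0 kN.
Block shear: shear path 2×[50+3×73] = 2×269 mm, A_gv = 10760, A_nv = 2×(269 − 3.5×26)×20 = 7120 mm²; tension across gage: (68 − 1×26)×20 = 840 mm². R_n = min(0.6×450×7120, 0.6×345×10760) + 1.0×450×840 = min(1922.4, 2227.3) + 378 = 2300.4 kN. φR_n = 0.75 × 2300.4 = 1725.3 kN.
Governing: min(1069.7, 2754.0, 1725.3) = 1069.7 kN → bolt shear.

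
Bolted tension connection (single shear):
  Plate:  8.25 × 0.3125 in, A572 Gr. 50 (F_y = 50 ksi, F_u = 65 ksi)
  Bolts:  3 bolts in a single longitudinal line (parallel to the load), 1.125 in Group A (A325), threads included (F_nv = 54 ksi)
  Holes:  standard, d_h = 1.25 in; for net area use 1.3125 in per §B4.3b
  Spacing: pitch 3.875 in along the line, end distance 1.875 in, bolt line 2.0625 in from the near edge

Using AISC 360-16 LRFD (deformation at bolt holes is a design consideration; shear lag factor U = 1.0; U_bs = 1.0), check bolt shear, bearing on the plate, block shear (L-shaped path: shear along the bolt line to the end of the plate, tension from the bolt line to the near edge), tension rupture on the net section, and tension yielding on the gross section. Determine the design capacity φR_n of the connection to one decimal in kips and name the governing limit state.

79.4 kips (block shear governs)

Bolt shear: A_b = π(1.125)²/4 = 0.99402 in². φR_n = 0.75 × 54 × 0.99402 × 3 × 1 = 120.8 kips.
Bearing (0.3125 in plate, F_u = 65 ksi): end bolts L_c = 1.875 − 1.25/2 = 1.25, R_n = min(1.2×1.25×0.3125×65, 2.4×1.125×0.3125×65) = 30.469 kips/bolt; interior L_c = 3.875 − 1.25 = 2.625, R_n = 54.844 kips/bolt. φR_n = 0.75 × (1×30.469 + 2×54.844) = 105.1 kips.
Block shear: shear path 1×[1.875+2×3.875] = 1×9.625 in, A_gv = 3.0078, A_nv = 1×(9.625 − 2.5×1.3125)×0.3125 = 1.9824 in²; tension to near edge: (2.0625 − 0.5×1.3125)×0.3125 = 0.43945 in². R_n = min(0.6×65×1.9824, 0.6×50×3.0078) + 1.0×65×0.43945 = min(77.314, 90.234) + 28.564 = 105.88 kips. φR_n = 0.75 × 105.88 = 79.4 kips.
Tension rupture (net): A_n = (8.25 − 1×1.3125)×0.3125 = 2.168 in² (U = 1.0, A_e = A_n). φR_n = 0.75 × 65 × 2.168 = 105.7 kips.
Tension yield (gross): A_g = 8.25×0.3125 = 2.5781 in². φR_n = 0.90 × 50 × 2.5781 = 116.0 kips.
Governing: min(120.8, 105.1, 79.4, 105.7, 116.0) = 79.4 kips → block shear.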